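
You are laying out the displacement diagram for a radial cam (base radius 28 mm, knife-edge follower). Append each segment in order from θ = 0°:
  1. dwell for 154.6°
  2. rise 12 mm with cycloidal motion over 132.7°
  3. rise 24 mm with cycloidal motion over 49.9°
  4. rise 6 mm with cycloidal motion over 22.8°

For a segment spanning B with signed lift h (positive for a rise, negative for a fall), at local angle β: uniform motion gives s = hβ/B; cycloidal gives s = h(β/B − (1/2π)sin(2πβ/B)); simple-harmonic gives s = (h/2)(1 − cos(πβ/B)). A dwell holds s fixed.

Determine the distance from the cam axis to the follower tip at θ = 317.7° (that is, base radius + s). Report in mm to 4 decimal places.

seg 1 [0°–154.6°] dwell: s stays 0.0000
seg 2 [154.6°–287.3°] cycloidal, h=12: full span → s += 12 → s = 12.0000
seg 3 [287.3°–337.2°] cycloidal, h=24: θ=317.7° here. β=30.4, B=49.9. 24·(0.6092 − sin(2π·0.6092)/(2π)) = 17.0415 → s = 29.0415
radial distance = base radius + s = 28 + 29.0415 = 57.0415

57.0415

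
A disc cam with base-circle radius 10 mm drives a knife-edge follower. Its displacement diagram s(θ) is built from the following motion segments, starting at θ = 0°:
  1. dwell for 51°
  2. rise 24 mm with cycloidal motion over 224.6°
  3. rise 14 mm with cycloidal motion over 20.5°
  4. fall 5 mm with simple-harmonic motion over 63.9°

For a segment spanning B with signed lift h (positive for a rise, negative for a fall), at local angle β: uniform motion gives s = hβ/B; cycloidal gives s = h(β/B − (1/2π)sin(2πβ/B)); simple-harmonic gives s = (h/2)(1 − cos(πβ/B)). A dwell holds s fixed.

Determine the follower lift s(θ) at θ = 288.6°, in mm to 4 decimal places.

seg 1 [0°–51°] dwell: s stays 0.0000
seg 2 [51°–275.6°] cycloidal, h=24: full span → s += 24 → s = 24.0000
seg 3 [275.6°–296.1°] cycloidal, h=14: θ=288.6° here. β=13, B=20.5. 14·(0.6341 − sin(2π·0.6341)/(2π)) = 10.5415 → s = 34.5415

34.5415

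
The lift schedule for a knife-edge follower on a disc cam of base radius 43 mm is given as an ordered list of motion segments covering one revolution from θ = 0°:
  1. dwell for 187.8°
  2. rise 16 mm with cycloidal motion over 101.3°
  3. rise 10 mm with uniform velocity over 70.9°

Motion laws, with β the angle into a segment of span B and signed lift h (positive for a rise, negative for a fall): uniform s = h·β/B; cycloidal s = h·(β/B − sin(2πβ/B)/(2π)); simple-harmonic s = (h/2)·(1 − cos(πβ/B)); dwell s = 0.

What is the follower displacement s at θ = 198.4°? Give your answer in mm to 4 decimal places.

seg 1 [0°–187.8°] dwell: s stays 0.0000
seg 2 [187.8°–289.1°] cycloidal, h=16: θ=198.4° here. β=10.6, B=101.3. 16·(0.1046 − sin(2π·0.1046)/(2π)) = 0.1180 → s = 0.1180

0.1180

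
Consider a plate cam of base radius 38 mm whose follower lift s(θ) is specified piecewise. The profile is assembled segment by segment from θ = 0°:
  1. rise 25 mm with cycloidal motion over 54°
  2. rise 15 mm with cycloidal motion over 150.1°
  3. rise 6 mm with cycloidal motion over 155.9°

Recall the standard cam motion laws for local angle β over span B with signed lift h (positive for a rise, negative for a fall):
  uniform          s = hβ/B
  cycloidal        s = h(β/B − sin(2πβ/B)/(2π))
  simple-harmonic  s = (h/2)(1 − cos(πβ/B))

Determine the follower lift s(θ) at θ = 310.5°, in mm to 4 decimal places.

seg 1 [0°–54°] cycloidal, h=25: full span → s += 25 → s = 25.0000
seg 2 [54°–204.1°] cycloidal, h=15: full span → s += 15 → s = 40.0000
seg 3 [204.1°–360°] cycloidal, h=6: θ=310.5° here. β=106.4, B=155.9. 6·(0.6825 − sin(2π·0.6825)/(2π)) = 4.9652 → s = 44.9652

44.9652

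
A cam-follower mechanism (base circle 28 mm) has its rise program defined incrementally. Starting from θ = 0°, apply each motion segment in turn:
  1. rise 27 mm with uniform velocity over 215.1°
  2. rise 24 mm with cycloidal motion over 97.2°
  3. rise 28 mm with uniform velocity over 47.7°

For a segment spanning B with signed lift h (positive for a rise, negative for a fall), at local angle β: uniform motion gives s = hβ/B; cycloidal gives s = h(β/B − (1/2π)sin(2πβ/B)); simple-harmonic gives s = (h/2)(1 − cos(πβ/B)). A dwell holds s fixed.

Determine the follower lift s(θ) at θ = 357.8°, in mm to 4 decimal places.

seg 1 [0°–215.1°] uniform, h=27: full span → s += 27 → s = 27.0000
seg 2 [215.1°–312.3°] cycloidal, h=24: full span → s += 24 → s = 51.0000
seg 3 [312.3°–360°] uniform, h=28: θ=357.8° here. β=45.5, B=47.7. 28·45.5/47.7 = 26.7086 → s = 77.7086

77.7086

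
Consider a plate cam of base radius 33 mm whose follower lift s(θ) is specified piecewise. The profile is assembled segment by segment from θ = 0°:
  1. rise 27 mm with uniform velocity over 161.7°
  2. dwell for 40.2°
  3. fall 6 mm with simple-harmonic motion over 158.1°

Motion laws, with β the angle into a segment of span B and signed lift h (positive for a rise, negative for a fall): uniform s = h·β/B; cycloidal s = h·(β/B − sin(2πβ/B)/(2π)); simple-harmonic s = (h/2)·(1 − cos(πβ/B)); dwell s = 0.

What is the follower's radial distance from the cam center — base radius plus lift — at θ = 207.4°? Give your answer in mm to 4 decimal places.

seg 1 [0°–161.7°] uniform, h=27: full span → s += 27 → s = 27.0000
seg 2 [161.7°–201.9°] dwell: s stays 27.0000
seg 3 [201.9°–360°] simple-harmonic, h=-6: θ=207.4° here. β=5.5, B=158.1. -6/2·(1 − cos(π·0.0348)) = -0.0179 → s = 26.9821
radial distance = base radius + s = 33 + 26.9821 = 59.9821

59.9821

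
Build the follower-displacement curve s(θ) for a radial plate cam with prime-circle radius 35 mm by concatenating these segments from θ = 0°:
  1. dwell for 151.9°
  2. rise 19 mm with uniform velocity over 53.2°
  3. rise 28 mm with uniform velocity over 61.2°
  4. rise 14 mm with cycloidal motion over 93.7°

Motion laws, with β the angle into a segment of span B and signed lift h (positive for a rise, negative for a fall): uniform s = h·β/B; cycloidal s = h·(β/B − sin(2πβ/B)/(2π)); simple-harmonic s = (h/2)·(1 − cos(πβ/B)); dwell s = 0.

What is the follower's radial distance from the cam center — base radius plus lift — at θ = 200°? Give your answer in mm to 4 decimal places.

seg 1 [0°–151.9°] dwell: s stays 0.0000
seg 2 [151.9°–205.1°] uniform, h=19: θ=200° here. β=48.1, B=53.2. 19·48.1/53.2 = 17.1786 → s = 17.1786
radial distance = base radius + s = 35 + 17.1786 = 52.1786

52.1786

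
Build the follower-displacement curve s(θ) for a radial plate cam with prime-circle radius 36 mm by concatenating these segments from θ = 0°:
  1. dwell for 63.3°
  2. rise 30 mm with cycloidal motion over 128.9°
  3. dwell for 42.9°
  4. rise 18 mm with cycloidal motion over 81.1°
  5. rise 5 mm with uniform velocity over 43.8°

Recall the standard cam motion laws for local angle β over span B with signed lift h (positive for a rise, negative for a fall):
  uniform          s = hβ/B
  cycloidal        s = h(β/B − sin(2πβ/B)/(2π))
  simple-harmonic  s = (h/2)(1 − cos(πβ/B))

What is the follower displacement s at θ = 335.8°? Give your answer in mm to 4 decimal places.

seg 1 [0°–63.3°] dwell: s stays 0.0000
seg 2 [63.3°–192.2°] cycloidal, h=30: full span → s += 30 → s = 30.0000
seg 3 [192.2°–235.1°] dwell: s stays 30.0000
seg 4 [235.1°–316.2°] cycloidal, h=18: full span → s += 18 → s = 48.0000
seg 5 [316.2°–360°] uniform, h=5: θ=335.8° here. β=19.6, B=43.8. 5·19.6/43.8 = 2.2374 → s = 50.2374

50.2374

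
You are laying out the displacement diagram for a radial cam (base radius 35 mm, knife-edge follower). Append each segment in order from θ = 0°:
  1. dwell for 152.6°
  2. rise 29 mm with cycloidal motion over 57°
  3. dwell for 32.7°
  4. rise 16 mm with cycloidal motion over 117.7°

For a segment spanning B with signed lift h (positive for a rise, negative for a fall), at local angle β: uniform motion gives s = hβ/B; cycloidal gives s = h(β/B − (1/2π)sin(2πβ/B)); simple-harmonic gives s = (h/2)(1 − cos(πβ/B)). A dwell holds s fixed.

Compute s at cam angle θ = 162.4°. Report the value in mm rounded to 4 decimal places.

seg 1 [0°–152.6°] dwell: s stays 0.0000
seg 2 [152.6°–209.6°] cycloidal, h=29: θ=162.4° here. β=9.8, B=57. 29·(0.1719 − sin(2π·0.1719)/(2π)) = 0.9147 → s = 0.9147

0.9147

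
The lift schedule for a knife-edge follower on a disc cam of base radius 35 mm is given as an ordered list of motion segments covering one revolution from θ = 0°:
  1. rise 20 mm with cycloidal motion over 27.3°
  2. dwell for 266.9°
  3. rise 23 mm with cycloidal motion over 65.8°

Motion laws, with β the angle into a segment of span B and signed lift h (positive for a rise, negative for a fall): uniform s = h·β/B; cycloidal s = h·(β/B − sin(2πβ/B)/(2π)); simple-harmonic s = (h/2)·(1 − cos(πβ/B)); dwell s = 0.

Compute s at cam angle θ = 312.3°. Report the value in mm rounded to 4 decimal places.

seg 1 [0°–27.3°] cycloidal, h=20: full span → s += 20 → s = 20.0000
seg 2 [27.3°–294.2°] dwell: s stays 20.0000
seg 3 [294.2°–360°] cycloidal, h=23: θ=312.3° here. β=18.1, B=65.8. 23·(0.2751 − sin(2π·0.2751)/(2π)) = 2.7115 → s = 22.7115

22.7115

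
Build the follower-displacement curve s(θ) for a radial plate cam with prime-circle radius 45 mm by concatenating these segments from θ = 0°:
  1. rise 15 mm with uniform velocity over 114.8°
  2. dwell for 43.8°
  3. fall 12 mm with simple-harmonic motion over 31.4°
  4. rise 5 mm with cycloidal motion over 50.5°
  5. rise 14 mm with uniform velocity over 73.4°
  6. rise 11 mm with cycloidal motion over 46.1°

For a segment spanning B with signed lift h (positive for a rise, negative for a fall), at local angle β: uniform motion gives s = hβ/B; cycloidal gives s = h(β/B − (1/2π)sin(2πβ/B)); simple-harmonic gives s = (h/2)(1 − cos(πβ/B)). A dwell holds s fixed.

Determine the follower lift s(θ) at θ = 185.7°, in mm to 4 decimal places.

seg 1 [0°–114.8°] uniform, h=15: full span → s += 15 → s = 15.0000
seg 2 [114.8°–158.6°] dwell: s stays 15.0000
seg 3 [158.6°–190°] simple-harmonic, h=-12: θ=185.7° here. β=27.1, B=31.4. -12/2·(1 − cos(π·0.8631)) = -11.4532 → s = 3.5468

3.5468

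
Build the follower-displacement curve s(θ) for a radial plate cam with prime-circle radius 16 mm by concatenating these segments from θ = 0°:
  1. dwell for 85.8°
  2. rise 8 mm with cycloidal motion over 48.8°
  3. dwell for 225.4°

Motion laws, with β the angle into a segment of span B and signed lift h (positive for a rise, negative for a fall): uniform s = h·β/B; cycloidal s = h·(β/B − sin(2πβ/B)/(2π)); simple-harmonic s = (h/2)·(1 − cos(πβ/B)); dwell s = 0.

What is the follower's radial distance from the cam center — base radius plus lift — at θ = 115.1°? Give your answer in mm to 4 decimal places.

seg 1 [0°–85.8°] dwell: s stays 0.0000
seg 2 [85.8°–134.6°] cycloidal, h=8: θ=115.1° here. β=29.3, B=48.8. 8·(0.6004 − sin(2π·0.6004)/(2π)) = 5.5543 → s = 5.5543
radial distance = base radius + s = 16 + 5.5543 = 21.5543

21.5543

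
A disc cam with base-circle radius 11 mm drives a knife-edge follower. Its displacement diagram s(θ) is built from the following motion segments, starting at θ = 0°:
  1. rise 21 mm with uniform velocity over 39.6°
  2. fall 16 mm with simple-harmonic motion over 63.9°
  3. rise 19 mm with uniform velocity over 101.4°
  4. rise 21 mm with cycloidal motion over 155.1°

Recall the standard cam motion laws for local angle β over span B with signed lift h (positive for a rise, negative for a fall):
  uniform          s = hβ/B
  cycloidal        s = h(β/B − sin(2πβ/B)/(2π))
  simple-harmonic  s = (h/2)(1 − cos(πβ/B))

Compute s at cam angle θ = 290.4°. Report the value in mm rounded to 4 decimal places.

seg 1 [0°–39.6°] uniform, h=21: full span → s += 21 → s = 21.0000
seg 2 [39.6°–103.5°] simple-harmonic, h=-16: full span → s += -16 → s = 5.0000
seg 3 [103.5°–204.9°] uniform, h=19: full span → s += 19 → s = 24.0000
seg 4 [204.9°–360°] cycloidal, h=21: θ=290.4° here. β=85.5, B=155.1. 21·(0.5513 − sin(2π·0.5513)/(2π)) = 12.6343 → s = 36.6343

36.6343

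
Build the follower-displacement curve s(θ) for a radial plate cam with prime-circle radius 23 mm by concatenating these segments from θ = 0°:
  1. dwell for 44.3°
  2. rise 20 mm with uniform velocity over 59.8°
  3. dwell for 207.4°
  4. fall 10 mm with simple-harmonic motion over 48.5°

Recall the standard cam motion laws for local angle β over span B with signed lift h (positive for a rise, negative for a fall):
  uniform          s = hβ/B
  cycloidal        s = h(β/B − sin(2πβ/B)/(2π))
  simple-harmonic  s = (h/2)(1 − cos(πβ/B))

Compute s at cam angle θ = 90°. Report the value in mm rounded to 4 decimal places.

seg 1 [0°–44.3°] dwell: s stays 0.0000
seg 2 [44.3°–104.1°] uniform, h=20: θ=90° here. β=45.7, B=59.8. 20·45.7/59.8 = 15.2843 → s = 15.2843

15.2843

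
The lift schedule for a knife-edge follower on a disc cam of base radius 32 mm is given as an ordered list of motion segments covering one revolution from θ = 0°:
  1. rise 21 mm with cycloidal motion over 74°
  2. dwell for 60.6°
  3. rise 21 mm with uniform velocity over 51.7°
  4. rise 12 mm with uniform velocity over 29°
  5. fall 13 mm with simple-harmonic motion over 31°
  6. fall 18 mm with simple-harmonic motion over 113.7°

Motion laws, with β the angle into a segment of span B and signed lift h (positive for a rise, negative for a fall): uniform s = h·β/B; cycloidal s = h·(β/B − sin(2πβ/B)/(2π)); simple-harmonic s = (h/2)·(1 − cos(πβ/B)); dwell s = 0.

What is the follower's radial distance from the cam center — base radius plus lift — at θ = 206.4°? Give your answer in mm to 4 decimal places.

seg 1 [0°–74°] cycloidal, h=21: full span → s += 21 → s = 21.0000
seg 2 [74°–134.6°] dwell: s stays 21.0000
seg 3 [134.6°–186.3°] uniform, h=21: full span → s += 21 → s = 42.0000
seg 4 [186.3°–215.3°] uniform, h=12: θ=206.4° here. β=20.1, B=29. 12·20.1/29 = 8.3172 → s = 50.3172
radial distance = base radius + s = 32 + 50.3172 = 82.3172

82.3172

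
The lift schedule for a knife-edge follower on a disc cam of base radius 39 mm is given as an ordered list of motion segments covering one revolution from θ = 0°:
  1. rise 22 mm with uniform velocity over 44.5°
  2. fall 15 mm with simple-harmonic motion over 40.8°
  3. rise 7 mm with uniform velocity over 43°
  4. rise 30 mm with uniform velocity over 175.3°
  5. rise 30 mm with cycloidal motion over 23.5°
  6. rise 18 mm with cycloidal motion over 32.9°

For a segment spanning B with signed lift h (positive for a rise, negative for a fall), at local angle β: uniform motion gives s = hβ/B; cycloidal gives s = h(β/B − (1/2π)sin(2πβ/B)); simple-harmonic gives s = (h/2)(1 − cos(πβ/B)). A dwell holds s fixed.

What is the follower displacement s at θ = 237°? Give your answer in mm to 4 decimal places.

seg 1 [0°–44.5°] uniform, h=22: full span → s += 22 → s = 22.0000
seg 2 [44.5°–85.3°] simple-harmonic, h=-15: full span → s += -15 → s = 7.0000
seg 3 [85.3°–128.3°] uniform, h=7: full span → s += 7 → s = 14.0000
seg 4 [128.3°–303.6°] uniform, h=30: θ=237° here. β=108.7, B=175.3. 30·108.7/175.3 = 18.6024 → s = 32.6024

32.6024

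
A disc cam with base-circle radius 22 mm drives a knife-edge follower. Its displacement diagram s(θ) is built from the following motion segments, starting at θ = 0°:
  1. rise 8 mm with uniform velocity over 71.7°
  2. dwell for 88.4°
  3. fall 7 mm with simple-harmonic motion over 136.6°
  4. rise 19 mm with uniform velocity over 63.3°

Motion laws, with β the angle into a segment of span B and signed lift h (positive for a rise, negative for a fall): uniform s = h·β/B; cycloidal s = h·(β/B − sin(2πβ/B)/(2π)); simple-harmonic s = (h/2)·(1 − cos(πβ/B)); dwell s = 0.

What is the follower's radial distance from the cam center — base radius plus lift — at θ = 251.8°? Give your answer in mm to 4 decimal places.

seg 1 [0°–71.7°] uniform, h=8: full span → s += 8 → s = 8.0000
seg 2 [71.7°–160.1°] dwell: s stays 8.0000
seg 3 [160.1°–296.7°] simple-harmonic, h=-7: θ=251.8° here. β=91.7, B=136.6. -7/2·(1 − cos(π·0.6713)) = -5.2940 → s = 2.7060
radial distance = base radius + s = 22 + 2.7060 = 24.7060

24.7060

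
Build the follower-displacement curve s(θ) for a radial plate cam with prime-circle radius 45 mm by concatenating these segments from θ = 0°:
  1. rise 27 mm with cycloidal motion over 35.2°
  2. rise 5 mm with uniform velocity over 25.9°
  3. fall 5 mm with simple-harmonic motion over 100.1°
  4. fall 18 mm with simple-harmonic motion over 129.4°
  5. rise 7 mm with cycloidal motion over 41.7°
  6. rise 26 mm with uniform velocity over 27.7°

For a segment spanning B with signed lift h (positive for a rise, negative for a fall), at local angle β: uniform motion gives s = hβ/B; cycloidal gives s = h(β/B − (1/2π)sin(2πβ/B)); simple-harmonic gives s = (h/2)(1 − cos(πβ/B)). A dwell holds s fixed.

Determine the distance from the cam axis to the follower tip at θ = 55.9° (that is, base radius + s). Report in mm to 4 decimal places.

seg 1 [0°–35.2°] cycloidal, h=27: full span → s += 27 → s = 27.0000
seg 2 [35.2°–61.1°] uniform, h=5: θ=55.9° here. β=20.7, B=25.9. 5·20.7/25.9 = 3.9961 → s = 30.9961
radial distance = base radius + s = 45 + 30.9961 = 75.9961

75.9961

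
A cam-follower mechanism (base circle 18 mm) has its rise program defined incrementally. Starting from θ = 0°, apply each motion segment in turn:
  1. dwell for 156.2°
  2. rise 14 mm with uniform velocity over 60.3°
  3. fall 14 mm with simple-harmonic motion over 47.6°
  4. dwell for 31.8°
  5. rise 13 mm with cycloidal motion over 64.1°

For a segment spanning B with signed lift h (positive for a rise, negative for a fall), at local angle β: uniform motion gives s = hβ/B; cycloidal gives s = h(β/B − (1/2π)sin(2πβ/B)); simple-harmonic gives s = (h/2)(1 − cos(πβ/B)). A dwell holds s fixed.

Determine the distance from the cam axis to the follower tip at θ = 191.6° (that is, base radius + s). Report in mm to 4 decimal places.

seg 1 [0°–156.2°] dwell: s stays 0.0000
seg 2 [156.2°–216.5°] uniform, h=14: θ=191.6° here. β=35.4, B=60.3. 14·35.4/60.3 = 8.2189 → s = 8.2189
radial distance = base radius + s = 18 + 8.2189 = 26.2189

26.2189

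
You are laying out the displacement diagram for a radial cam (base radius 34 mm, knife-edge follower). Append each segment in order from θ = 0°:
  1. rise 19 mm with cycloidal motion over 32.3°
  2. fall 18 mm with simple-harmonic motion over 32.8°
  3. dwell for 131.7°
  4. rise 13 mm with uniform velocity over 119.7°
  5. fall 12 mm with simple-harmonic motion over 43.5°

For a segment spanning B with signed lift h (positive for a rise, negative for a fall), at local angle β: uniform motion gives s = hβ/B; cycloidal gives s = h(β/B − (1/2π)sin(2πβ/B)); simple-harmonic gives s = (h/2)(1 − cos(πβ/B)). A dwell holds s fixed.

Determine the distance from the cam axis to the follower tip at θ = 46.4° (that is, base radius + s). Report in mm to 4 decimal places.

seg 1 [0°–32.3°] cycloidal, h=19: full span → s += 19 → s = 19.0000
seg 2 [32.3°–65.1°] simple-harmonic, h=-18: θ=46.4° here. β=14.1, B=32.8. -18/2·(1 − cos(π·0.4299)) = -7.0333 → s = 11.9667
radial distance = base radius + s = 34 + 11.9667 = 45.9667

45.9667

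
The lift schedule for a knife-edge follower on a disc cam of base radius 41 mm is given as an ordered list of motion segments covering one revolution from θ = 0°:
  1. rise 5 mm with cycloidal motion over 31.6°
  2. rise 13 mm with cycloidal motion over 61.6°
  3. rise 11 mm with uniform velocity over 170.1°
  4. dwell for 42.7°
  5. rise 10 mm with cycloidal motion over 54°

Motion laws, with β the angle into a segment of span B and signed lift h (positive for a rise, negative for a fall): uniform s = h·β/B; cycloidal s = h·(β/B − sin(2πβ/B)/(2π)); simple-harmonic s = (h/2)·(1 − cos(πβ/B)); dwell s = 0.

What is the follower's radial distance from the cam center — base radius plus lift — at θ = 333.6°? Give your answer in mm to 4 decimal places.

seg 1 [0°–31.6°] cycloidal, h=5: full span → s += 5 → s = 5.0000
seg 2 [31.6°–93.2°] cycloidal, h=13: full span → s += 13 → s = 18.0000
seg 3 [93.2°–263.3°] uniform, h=11: full span → s += 11 → s = 29.0000
seg 4 [263.3°–306°] dwell: s stays 29.0000
seg 5 [306°–360°] cycloidal, h=10: θ=333.6° here. β=27.6, B=54. 10·(0.5111 − sin(2π·0.5111)/(2π)) = 5.2221 → s = 34.2221
radial distance = base radius + s = 41 + 34.2221 = 75.2221

75.2221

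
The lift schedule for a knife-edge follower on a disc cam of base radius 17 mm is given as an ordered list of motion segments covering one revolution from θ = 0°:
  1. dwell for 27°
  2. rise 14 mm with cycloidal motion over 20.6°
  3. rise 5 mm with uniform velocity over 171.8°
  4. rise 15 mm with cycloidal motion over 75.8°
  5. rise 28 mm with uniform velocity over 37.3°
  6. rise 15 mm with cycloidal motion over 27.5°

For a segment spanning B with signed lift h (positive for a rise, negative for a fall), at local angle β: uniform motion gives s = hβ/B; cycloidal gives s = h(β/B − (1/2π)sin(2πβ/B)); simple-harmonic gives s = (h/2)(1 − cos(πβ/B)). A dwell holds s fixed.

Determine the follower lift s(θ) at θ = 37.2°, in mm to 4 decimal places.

seg 1 [0°–27°] dwell: s stays 0.0000
seg 2 [27°–47.6°] cycloidal, h=14: θ=37.2° here. β=10.2, B=20.6. 14·(0.4951 − sin(2π·0.4951)/(2π)) = 6.8641 → s = 6.8641

6.8641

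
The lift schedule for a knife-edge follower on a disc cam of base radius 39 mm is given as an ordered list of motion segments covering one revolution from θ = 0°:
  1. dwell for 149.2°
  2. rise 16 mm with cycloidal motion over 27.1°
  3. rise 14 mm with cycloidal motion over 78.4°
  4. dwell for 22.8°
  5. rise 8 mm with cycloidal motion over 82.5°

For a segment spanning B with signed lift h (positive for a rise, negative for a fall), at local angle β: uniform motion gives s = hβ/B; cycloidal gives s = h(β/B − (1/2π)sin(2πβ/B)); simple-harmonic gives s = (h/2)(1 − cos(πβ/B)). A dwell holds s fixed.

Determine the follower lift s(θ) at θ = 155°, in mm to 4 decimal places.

seg 1 [0°–149.2°] dwell: s stays 0.0000
seg 2 [149.2°–176.3°] cycloidal, h=16: θ=155° here. β=5.8, B=27.1. 16·(0.2140 − sin(2π·0.2140)/(2π)) = 0.9427 → s = 0.9427

0.9427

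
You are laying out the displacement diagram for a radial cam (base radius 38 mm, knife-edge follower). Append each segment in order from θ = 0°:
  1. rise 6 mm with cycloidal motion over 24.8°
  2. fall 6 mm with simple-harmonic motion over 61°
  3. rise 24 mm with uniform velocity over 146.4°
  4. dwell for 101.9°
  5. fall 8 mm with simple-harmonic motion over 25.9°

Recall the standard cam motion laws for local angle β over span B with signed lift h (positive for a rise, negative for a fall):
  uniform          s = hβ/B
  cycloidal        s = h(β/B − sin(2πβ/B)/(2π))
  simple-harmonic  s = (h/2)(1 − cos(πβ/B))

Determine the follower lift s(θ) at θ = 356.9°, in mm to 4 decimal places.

seg 1 [0°–24.8°] cycloidal, h=6: full span → s += 6 → s = 6.0000
seg 2 [24.8°–85.8°] simple-harmonic, h=-6: full span → s += -6 → s = 0.0000
seg 3 [85.8°–232.2°] uniform, h=24: full span → s += 24 → s = 24.0000
seg 4 [232.2°–334.1°] dwell: s stays 24.0000
seg 5 [334.1°–360°] simple-harmonic, h=-8: θ=356.9° here. β=22.8, B=25.9. -8/2·(1 − cos(π·0.8803)) = -7.7205 → s = 16.2795

16.2795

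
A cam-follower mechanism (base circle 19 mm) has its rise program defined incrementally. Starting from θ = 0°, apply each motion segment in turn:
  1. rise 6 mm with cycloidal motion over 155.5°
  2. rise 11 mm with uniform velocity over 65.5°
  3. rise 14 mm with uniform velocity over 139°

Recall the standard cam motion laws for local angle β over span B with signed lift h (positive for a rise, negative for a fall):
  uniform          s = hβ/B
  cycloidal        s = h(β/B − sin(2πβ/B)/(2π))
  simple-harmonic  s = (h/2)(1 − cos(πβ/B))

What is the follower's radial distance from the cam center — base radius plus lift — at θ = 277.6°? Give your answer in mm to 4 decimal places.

seg 1 [0°–155.5°] cycloidal, h=6: full span → s += 6 → s = 6.0000
seg 2 [155.5°–221°] uniform, h=11: full span → s += 11 → s = 17.0000
seg 3 [221°–360°] uniform, h=14: θ=277.6° here. β=56.6, B=139. 14·56.6/139 = 5.7007 → s = 22.7007
radial distance = base radius + s = 19 + 22.7007 = 41.7007

41.7007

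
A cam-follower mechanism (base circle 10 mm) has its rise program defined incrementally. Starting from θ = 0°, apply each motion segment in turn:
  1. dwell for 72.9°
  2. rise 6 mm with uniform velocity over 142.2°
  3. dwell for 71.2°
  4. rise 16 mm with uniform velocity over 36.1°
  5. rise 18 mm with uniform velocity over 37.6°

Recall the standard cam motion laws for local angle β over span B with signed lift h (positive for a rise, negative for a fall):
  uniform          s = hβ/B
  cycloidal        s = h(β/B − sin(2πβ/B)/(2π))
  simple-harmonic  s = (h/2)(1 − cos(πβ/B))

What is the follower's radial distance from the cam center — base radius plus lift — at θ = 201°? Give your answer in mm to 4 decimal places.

seg 1 [0°–72.9°] dwell: s stays 0.0000
seg 2 [72.9°–215.1°] uniform, h=6: θ=201° here. β=128.1, B=142.2. 6·128.1/142.2 = 5.4051 → s = 5.4051
radial distance = base radius + s = 10 + 5.4051 = 15.4051

15.4051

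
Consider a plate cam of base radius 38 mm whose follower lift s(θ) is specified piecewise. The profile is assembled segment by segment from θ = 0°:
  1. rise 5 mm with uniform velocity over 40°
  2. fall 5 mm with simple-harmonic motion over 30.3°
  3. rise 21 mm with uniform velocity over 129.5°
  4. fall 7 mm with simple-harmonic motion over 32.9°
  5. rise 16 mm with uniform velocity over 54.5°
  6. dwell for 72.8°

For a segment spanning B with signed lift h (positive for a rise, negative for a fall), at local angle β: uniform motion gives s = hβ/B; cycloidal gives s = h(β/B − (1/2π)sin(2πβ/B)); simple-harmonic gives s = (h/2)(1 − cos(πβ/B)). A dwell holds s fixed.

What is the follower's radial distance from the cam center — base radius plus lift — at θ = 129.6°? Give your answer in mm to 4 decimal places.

seg 1 [0°–40°] uniform, h=5: full span → s += 5 → s = 5.0000
seg 2 [40°–70.3°] simple-harmonic, h=-5: full span → s += -5 → s = 0.0000
seg 3 [70.3°–199.8°] uniform, h=21: θ=129.6° here. β=59.3, B=129.5. 21·59.3/129.5 = 9.6162 → s = 9.6162
radial distance = base radius + s = 38 + 9.6162 = 47.6162

47.6162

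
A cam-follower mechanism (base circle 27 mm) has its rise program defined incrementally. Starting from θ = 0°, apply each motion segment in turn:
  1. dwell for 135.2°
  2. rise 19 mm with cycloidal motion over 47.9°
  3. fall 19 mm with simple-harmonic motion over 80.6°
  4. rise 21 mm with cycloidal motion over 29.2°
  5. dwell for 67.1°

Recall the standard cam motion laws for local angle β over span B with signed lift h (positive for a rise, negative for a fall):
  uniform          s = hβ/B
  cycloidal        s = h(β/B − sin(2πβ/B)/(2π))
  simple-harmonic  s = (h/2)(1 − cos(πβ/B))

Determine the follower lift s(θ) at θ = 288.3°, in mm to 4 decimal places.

seg 1 [0°–135.2°] dwell: s stays 0.0000
seg 2 [135.2°–183.1°] cycloidal, h=19: full span → s += 19 → s = 19.0000
seg 3 [183.1°–263.7°] simple-harmonic, h=-19: full span → s += -19 → s = 0.0000
seg 4 [263.7°–292.9°] cycloidal, h=21: θ=288.3° here. β=24.6, B=29.2. 21·(0.8425 − sin(2π·0.8425)/(2π)) = 20.4857 → s = 20.4857

20.4857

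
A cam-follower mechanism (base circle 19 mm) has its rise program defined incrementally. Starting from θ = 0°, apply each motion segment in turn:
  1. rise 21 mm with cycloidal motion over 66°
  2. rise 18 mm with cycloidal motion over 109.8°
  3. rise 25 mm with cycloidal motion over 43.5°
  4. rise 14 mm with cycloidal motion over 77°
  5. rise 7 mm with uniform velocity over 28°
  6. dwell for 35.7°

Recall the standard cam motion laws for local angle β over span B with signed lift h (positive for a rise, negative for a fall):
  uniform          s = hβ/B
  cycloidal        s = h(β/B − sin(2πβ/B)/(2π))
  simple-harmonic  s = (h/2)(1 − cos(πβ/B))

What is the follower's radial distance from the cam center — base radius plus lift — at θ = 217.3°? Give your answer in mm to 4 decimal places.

seg 1 [0°–66°] cycloidal, h=21: full span → s += 21 → s = 21.0000
seg 2 [66°–175.8°] cycloidal, h=18: full span → s += 18 → s = 39.0000
seg 3 [175.8°–219.3°] cycloidal, h=25: θ=217.3° here. β=41.5, B=43.5. 25·(0.9540 − sin(2π·0.9540)/(2π)) = 24.9841 → s = 63.9841
radial distance = base radius + s = 19 + 63.9841 = 82.9841

82.9841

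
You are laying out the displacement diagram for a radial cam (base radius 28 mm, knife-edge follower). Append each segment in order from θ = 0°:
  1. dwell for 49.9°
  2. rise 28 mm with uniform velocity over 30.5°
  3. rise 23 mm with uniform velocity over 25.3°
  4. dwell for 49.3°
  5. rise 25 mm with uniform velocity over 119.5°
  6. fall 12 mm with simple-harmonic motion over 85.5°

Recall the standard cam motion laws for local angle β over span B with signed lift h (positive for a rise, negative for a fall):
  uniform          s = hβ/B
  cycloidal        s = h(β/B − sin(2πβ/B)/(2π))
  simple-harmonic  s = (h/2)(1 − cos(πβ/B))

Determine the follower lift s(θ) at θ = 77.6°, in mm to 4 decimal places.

seg 1 [0°–49.9°] dwell: s stays 0.0000
seg 2 [49.9°–80.4°] uniform, h=28: θ=77.6° here. β=27.7, B=30.5. 28·27.7/30.5 = 25.4295 → s = 25.4295

25.4295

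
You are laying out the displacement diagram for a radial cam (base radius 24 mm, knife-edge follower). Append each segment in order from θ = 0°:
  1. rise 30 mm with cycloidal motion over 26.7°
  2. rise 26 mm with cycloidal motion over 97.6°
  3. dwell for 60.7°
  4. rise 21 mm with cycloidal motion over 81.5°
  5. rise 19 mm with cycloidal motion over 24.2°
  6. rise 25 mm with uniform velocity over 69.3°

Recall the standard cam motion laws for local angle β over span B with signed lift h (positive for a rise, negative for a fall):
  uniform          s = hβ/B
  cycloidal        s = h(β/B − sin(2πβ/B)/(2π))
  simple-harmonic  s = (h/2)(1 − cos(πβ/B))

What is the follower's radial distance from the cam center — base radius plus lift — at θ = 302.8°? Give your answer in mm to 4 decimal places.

seg 1 [0°–26.7°] cycloidal, h=30: full span → s += 30 → s = 30.0000
seg 2 [26.7°–124.3°] cycloidal, h=26: full span → s += 26 → s = 56.0000
seg 3 [124.3°–185°] dwell: s stays 56.0000
seg 4 [185°–266.5°] cycloidal, h=21: full span → s += 21 → s = 77.0000
seg 5 [266.5°–290.7°] cycloidal, h=19: full span → s += 19 → s = 96.0000
seg 6 [290.7°–360°] uniform, h=25: θ=302.8° here. β=12.1, B=69.3. 25·12.1/69.3 = 4.3651 → s = 100.3651
radial distance = base radius + s = 24 + 100.3651 = 124.3651

124.3651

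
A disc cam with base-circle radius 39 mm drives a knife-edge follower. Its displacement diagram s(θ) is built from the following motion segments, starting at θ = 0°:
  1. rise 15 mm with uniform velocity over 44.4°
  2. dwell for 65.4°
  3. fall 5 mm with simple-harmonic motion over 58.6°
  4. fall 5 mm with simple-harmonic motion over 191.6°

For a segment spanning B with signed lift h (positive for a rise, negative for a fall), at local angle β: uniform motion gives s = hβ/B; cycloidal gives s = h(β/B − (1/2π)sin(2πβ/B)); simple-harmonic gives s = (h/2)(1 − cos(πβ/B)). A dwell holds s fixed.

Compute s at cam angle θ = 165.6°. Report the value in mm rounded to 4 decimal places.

seg 1 [0°–44.4°] uniform, h=15: full span → s += 15 → s = 15.0000
seg 2 [44.4°–109.8°] dwell: s stays 15.0000
seg 3 [109.8°–168.4°] simple-harmonic, h=-5: θ=165.6° here. β=55.8, B=58.6. -5/2·(1 − cos(π·0.9522)) = -4.9719 → s = 10.0281

10.0281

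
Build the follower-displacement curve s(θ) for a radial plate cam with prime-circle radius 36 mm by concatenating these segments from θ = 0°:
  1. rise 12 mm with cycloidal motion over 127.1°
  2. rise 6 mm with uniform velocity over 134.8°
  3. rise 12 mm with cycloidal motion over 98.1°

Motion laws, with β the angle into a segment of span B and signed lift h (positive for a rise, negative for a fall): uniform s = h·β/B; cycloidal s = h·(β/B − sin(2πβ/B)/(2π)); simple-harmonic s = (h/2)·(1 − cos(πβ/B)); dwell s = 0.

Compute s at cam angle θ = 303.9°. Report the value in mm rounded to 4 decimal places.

seg 1 [0°–127.1°] cycloidal, h=12: full span → s += 12 → s = 12.0000
seg 2 [127.1°–261.9°] uniform, h=6: full span → s += 6 → s = 18.0000
seg 3 [261.9°–360°] cycloidal, h=12: θ=303.9° here. β=42, B=98.1. 12·(0.4281 − sin(2π·0.4281)/(2π)) = 4.3042 → s = 22.3042

22.3042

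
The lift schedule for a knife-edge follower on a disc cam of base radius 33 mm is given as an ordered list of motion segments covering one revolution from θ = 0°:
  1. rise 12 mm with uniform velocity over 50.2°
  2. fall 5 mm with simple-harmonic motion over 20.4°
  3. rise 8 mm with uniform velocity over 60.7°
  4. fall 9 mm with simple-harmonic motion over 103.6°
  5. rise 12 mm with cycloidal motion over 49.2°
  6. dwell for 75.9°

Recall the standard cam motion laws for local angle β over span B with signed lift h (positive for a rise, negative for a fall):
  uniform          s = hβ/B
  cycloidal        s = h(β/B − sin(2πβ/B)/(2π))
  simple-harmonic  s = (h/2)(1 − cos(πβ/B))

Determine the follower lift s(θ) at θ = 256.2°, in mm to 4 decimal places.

seg 1 [0°–50.2°] uniform, h=12: full span → s += 12 → s = 12.0000
seg 2 [50.2°–70.6°] simple-harmonic, h=-5: full span → s += -5 → s = 7.0000
seg 3 [70.6°–131.3°] uniform, h=8: full span → s += 8 → s = 15.0000
seg 4 [131.3°–234.9°] simple-harmonic, h=-9: full span → s += -9 → s = 6.0000
seg 5 [234.9°–284.1°] cycloidal, h=12: θ=256.2° here. β=21.3, B=49.2. 12·(0.4329 − sin(2π·0.4329)/(2π)) = 4.4139 → s = 10.4139

10.4139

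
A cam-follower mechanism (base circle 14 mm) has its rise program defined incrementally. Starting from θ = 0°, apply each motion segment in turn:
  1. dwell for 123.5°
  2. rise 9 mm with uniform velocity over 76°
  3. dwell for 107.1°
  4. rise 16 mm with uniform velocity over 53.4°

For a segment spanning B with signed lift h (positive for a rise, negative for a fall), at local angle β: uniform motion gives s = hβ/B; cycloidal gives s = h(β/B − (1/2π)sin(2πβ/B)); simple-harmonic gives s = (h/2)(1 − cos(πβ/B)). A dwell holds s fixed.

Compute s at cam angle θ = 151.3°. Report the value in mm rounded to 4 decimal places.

seg 1 [0°–123.5°] dwell: s stays 0.0000
seg 2 [123.5°–199.5°] uniform, h=9: θ=151.3° here. β=27.8, B=76. 9·27.8/76 = 3.2921 → s = 3.2921

3.2921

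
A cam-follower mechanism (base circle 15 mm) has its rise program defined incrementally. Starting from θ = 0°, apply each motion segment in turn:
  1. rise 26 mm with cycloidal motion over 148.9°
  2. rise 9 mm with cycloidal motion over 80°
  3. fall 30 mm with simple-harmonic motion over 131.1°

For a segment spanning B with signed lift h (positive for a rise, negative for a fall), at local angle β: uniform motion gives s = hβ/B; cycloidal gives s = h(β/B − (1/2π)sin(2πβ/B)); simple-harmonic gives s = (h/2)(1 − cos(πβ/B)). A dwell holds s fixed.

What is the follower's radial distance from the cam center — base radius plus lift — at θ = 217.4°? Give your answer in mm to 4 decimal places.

seg 1 [0°–148.9°] cycloidal, h=26: full span → s += 26 → s = 26.0000
seg 2 [148.9°–228.9°] cycloidal, h=9: θ=217.4° here. β=68.5, B=80. 9·(0.8562 − sin(2π·0.8562)/(2π)) = 8.8311 → s = 34.8311
radial distance = base radius + s = 15 + 34.8311 = 49.8311

49.8311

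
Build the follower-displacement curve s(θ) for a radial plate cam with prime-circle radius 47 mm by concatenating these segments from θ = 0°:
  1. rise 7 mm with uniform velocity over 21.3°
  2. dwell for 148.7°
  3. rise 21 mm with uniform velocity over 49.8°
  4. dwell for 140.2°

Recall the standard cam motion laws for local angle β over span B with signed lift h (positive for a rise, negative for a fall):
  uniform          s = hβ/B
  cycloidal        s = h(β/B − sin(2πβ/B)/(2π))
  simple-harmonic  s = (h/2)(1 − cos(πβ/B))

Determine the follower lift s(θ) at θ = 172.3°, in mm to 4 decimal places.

seg 1 [0°–21.3°] uniform, h=7: full span → s += 7 → s = 7.0000
seg 2 [21.3°–170°] dwell: s stays 7.0000
seg 3 [170°–219.8°] uniform, h=21: θ=172.3° here. β=2.3, B=49.8. 21·2.3/49.8 = 0.9699 → s = 7.9699

7.9699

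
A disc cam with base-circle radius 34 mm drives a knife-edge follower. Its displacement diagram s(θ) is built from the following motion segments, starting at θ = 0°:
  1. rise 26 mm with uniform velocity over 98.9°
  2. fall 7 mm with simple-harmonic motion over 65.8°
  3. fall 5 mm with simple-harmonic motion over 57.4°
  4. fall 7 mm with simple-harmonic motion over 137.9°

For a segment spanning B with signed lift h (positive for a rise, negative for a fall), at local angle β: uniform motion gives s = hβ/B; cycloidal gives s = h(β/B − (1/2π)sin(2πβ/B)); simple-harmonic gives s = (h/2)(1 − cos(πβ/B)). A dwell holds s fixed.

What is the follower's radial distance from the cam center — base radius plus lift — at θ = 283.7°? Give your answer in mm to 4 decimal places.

seg 1 [0°–98.9°] uniform, h=26: full span → s += 26 → s = 26.0000
seg 2 [98.9°–164.7°] simple-harmonic, h=-7: full span → s += -7 → s = 19.0000
seg 3 [164.7°–222.1°] simple-harmonic, h=-5: full span → s += -5 → s = 14.0000
seg 4 [222.1°–360°] simple-harmonic, h=-7: θ=283.7° here. β=61.6, B=137.9. -7/2·(1 − cos(π·0.4467)) = -2.9167 → s = 11.0833
radial distance = base radius + s = 34 + 11.0833 = 45.0833

45.0833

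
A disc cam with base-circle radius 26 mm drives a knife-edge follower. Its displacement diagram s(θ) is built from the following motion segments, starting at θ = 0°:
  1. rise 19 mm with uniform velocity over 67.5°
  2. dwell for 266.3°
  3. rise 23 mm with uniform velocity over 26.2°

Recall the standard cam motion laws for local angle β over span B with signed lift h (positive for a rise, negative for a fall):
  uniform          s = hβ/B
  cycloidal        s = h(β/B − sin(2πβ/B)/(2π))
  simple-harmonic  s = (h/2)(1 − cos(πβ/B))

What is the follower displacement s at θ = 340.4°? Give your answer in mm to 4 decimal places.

seg 1 [0°–67.5°] uniform, h=19: full span → s += 19 → s = 19.0000
seg 2 [67.5°–333.8°] dwell: s stays 19.0000
seg 3 [333.8°–360°] uniform, h=23: θ=340.4° here. β=6.6, B=26.2. 23·6.6/26.2 = 5.7939 → s = 24.7939

24.7939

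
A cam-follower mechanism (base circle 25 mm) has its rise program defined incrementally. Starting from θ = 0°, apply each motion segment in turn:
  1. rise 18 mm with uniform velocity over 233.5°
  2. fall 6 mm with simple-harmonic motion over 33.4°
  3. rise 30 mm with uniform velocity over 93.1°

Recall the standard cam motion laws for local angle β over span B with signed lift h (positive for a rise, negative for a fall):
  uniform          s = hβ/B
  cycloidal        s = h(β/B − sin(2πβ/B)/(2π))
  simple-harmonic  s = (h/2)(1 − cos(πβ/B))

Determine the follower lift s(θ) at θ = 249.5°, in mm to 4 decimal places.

seg 1 [0°–233.5°] uniform, h=18: full span → s += 18 → s = 18.0000
seg 2 [233.5°–266.9°] simple-harmonic, h=-6: θ=249.5° here. β=16, B=33.4. -6/2·(1 − cos(π·0.4790)) = -2.8026 → s = 15.1974

15.1974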